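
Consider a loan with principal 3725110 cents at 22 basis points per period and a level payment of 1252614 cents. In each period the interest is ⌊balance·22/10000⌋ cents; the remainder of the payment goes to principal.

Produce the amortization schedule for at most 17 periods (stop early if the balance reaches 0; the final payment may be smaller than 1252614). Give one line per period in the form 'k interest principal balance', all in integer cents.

1. interest=⌊3725110·22/10000⌋=8195; principal=1252614-8195=1244419; balance=3725110-1244419=2480691
2. interest=⌊2480691·22/10000⌋=5457; principal=1252614-5457=1247157; balance=2480691-1247157=1233534
3. interest=⌊1233534·22/10000⌋=2713; principal=min(1252614-2713,1233534)=1233534; balance=1233534-1233534=0

1 8195 1244419 2480691
2 5457 1247157 1233534
3 2713 1233534 0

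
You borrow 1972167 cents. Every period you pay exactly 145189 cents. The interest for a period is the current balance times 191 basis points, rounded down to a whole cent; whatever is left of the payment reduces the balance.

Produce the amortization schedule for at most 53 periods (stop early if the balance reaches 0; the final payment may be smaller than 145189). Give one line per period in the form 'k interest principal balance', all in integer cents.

1 37668 107521 1864646
2 35614 109575 1755071
3 33521 111668 1643403
4 31388 113801 1529602
5 29215 115974 1413628
6 27000 118189 1295439
7 24742 120447 1174992
8 22442 122747 1052245
9 20097 125092 927153
10 17708 127481 799672
11 15273 129916 669756
12 12792 132397 537359
13 10263 134926 402433
14 7686 137503 264930
15 5060 140129 124801
16 2383 124801 0

1. interest=⌊1972167·191/10000⌋=37668; principal=145189-37668=107521; balance=1972167-107521=1864646
2. interest=⌊1864646·191/10000⌋=35614; principal=145189-35614=109575; balance=1864646-109575=1755071
3. interest=⌊1755071·191/10000⌋=33521; principal=145189-33521=111668; balance=1755071-111668=1643403
4. interest=⌊1643403·191/10000⌋=31388; principal=145189-31388=113801; balance=1643403-113801=1529602
5. interest=⌊1529602·191/10000⌋=29215; principal=145189-29215=115974; balance=1529602-115974=1413628
6. interest=⌊1413628·191/10000⌋=27000; principal=145189-27000=118189; balance=1413628-118189=1295439
7. interest=⌊1295439·191/10000⌋=24742; principal=145189-24742=120447; balance=1295439-120447=1174992
8. interest=⌊1174992·191/10000⌋=22442; principal=145189-22442=122747; balance=1174992-122747=1052245
9. interest=⌊1052245·191/10000⌋=20097; principal=145189-20097=125092; balance=1052245-125092=927153
10. interest=⌊927153·191/10000⌋=17708; principal=145189-17708=127481; balance=927153-127481=799672
11. interest=⌊799672·191/10000⌋=15273; principal=145189-15273=129916; balance=799672-129916=669756
12. interest=⌊669756·191/10000⌋=12792; principal=145189-12792=132397; balance=669756-132397=537359
13. interest=⌊537359·191/10000⌋=10263; principal=145189-10263=134926; balance=537359-134926=402433
14. interest=⌊402433·191/10000⌋=7686; principal=145189-7686=137503; balance=402433-137503=264930
15. interest=⌊264930·191/10000⌋=5060; principal=145189-5060=140129; balance=264930-140129=124801
16. interest=⌊124801·191/10000⌋=2383; principal=min(145189-2383,124801)=124801; balance=124801-124801=0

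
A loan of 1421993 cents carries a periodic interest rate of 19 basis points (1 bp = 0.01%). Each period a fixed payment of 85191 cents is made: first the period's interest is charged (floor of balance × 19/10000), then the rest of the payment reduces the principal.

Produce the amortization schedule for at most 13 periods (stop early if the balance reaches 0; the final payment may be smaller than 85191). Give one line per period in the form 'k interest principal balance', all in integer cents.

1. interest=⌊1421993·19/10000⌋=2701; principal=85191-2701=82490; balance=1421993-82490=1339503
2. interest=⌊1339503·19/10000⌋=2545; principal=85191-2545=82646; balance=1339503-82646=1256857
3. interest=⌊1256857·19/10000⌋=2388; principal=85191-2388=82803; balance=1256857-82803=1174054
4. interest=⌊1174054·19/10000⌋=2230; principal=85191-2230=82961; balance=1174054-82961=1091093
5. interest=⌊1091093·19/10000⌋=2073; principal=85191-2073=83118; balance=1091093-83118=1007975
6. interest=⌊1007975·19/10000⌋=1915; principal=85191-1915=83276; balance=1007975-83276=924699
7. interest=⌊924699·19/10000⌋=1756; principal=85191-1756=83435; balance=924699-83435=841264
8. interest=⌊841264·19/10000⌋=1598; principal=85191-1598=83593; balance=841264-83593=757671
9. interest=⌊757671·19/10000⌋=1439; principal=85191-1439=83752; balance=757671-83752=673919
10. interest=⌊673919·19/10000⌋=1280; principal=85191-1280=83911; balance=673919-83911=590008
11. interest=⌊590008·19/10000⌋=1121; principal=85191-1121=84070; balance=590008-84070=505938
12. interest=⌊505938·19/10000⌋=961; principal=85191-961=84230; balance=505938-84230=421708
13. interest=⌊421708·19/10000⌋=801; principal=85191-801=84390; balance=421708-84390=337318

1 2701 82490 1339503
2 2545 82646 1256857
3 2388 82803 1174054
4 2230 82961 1091093
5 2073 83118 1007975
6 1915 83276 924699
7 1756 83435 841264
8 1598 83593 757671
9 1439 83752 673919
10 1280 83911 590008
11 1121 84070 505938
12 961 84230 421708
13 801 84390 337318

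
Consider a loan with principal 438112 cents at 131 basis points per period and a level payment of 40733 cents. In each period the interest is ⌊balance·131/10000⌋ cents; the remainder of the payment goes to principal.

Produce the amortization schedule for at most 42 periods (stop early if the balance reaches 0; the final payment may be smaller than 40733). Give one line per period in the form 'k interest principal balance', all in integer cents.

1 5739 34994 403118
2 5280 35453 367665
3 4816 35917 331748
4 4345 36388 295360
5 3869 36864 258496
6 3386 37347 221149
7 2897 37836 183313
8 2401 38332 144981
9 1899 38834 106147
10 1390 39343 66804
11 875 39858 26946
12 352 26946 0

1. interest=⌊438112·131/10000⌋=5739; principal=40733-5739=34994; balance=438112-34994=403118
2. interest=⌊403118·131/10000⌋=5280; principal=40733-5280=35453; balance=403118-35453=367665
3. interest=⌊367665·131/10000⌋=4816; principal=40733-4816=35917; balance=367665-35917=331748
4. interest=⌊331748·131/10000⌋=4345; principal=40733-4345=36388; balance=331748-36388=295360
5. interest=⌊295360·131/10000⌋=3869; principal=40733-3869=36864; balance=295360-36864=258496
6. interest=⌊258496·131/10000⌋=3386; principal=40733-3386=37347; balance=258496-37347=221149
7. interest=⌊221149·131/10000⌋=2897; principal=40733-2897=37836; balance=221149-37836=183313
8. interest=⌊183313·131/10000⌋=2401; principal=40733-2401=38332; balance=183313-38332=144981
9. interest=⌊144981·131/10000⌋=1899; principal=40733-1899=38834; balance=144981-38834=106147
10. interest=⌊106147·131/10000⌋=1390; principal=40733-1390=39343; balance=106147-39343=66804
11. interest=⌊66804·131/10000⌋=875; principal=40733-875=39858; balance=66804-39858=26946
12. interest=⌊26946·131/10000⌋=352; principal=min(40733-352,26946)=26946; balance=26946-26946=0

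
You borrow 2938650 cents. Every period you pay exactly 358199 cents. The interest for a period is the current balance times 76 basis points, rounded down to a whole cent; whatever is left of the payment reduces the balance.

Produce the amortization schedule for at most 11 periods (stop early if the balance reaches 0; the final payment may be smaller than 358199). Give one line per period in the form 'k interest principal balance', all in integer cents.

1 22333 335866 2602784
2 19781 338418 2264366
3 17209 340990 1923376
4 14617 343582 1579794
5 12006 346193 1233601
6 9375 348824 884777
7 6724 351475 533302
8 4053 354146 179156
9 1361 179156 0

1. interest=⌊2938650·76/10000⌋=22333; principal=358199-22333=335866; balance=2938650-335866=2602784
2. interest=⌊2602784·76/10000⌋=19781; principal=358199-19781=338418; balance=2602784-338418=2264366
3. interest=⌊2264366·76/10000⌋=17209; principal=358199-17209=340990; balance=2264366-340990=1923376
4. interest=⌊1923376·76/10000⌋=14617; principal=358199-14617=343582; balance=1923376-343582=1579794
5. interest=⌊1579794·76/10000⌋=12006; principal=358199-12006=346193; balance=1579794-346193=1233601
6. interest=⌊1233601·76/10000⌋=9375; principal=358199-9375=348824; balance=1233601-348824=884777
7. interest=⌊884777·76/10000⌋=6724; principal=358199-6724=351475; balance=884777-351475=533302
8. interest=⌊533302·76/10000⌋=4053; principal=358199-4053=354146; balance=533302-354146=179156
9. interest=⌊179156·76/10000⌋=1361; principal=min(358199-1361,179156)=179156; balance=179156-179156=0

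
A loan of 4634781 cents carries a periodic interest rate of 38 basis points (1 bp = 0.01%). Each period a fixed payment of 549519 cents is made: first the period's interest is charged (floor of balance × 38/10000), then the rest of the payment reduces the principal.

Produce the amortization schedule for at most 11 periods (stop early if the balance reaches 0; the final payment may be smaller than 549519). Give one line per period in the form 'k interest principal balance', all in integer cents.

1 17612 531907 4102874
2 15590 533929 3568945
3 13561 535958 3032987
4 11525 537994 2494993
5 9480 540039 1954954
6 7428 542091 1412863
7 5368 544151 868712
8 3301 546218 322494
9 1225 322494 0

1. interest=⌊4634781·38/10000⌋=17612; principal=549519-17612=531907; balance=4634781-531907=4102874
2. interest=⌊4102874·38/10000⌋=15590; principal=549519-15590=533929; balance=4102874-533929=3568945
3. interest=⌊3568945·38/10000⌋=13561; principal=549519-13561=535958; balance=3568945-535958=3032987
4. interest=⌊3032987·38/10000⌋=11525; principal=549519-11525=537994; balance=3032987-537994=2494993
5. interest=⌊2494993·38/10000⌋=9480; principal=549519-9480=540039; balance=2494993-540039=1954954
6. interest=⌊1954954·38/10000⌋=7428; principal=549519-7428=542091; balance=1954954-542091=1412863
7. interest=⌊1412863·38/10000⌋=5368; principal=549519-5368=544151; balance=1412863-544151=868712
8. interest=⌊868712·38/10000⌋=3301; principal=549519-3301=546218; balance=868712-546218=322494
9. interest=⌊322494·38/10000⌋=1225; principal=min(549519-1225,322494)=322494; balance=322494-322494=0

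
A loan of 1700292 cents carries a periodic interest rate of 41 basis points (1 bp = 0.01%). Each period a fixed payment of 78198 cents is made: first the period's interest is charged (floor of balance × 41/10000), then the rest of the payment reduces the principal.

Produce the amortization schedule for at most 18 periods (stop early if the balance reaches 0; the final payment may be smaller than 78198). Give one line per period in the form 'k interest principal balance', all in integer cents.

1 6971 71227 1629065
2 6679 71519 1557546
3 6385 71813 1485733
4 6091 72107 1413626
5 5795 72403 1341223
6 5499 72699 1268524
7 5200 72998 1195526
8 4901 73297 1122229
9 4601 73597 1048632
10 4299 73899 974733
11 3996 74202 900531
12 3692 74506 826025
13 3386 74812 751213
14 3079 75119 676094
15 2771 75427 600667
16 2462 75736 524931
17 2152 76046 448885
18 1840 76358 372527

1. interest=⌊1700292·41/10000⌋=6971; principal=78198-6971=71227; balance=1700292-71227=1629065
2. interest=⌊1629065·41/10000⌋=6679; principal=78198-6679=71519; balance=1629065-71519=1557546
3. interest=⌊1557546·41/10000⌋=6385; principal=78198-6385=71813; balance=1557546-71813=1485733
4. interest=⌊1485733·41/10000⌋=6091; principal=78198-6091=72107; balance=1485733-72107=1413626
5. interest=⌊1413626·41/10000⌋=5795; principal=78198-5795=72403; balance=1413626-72403=1341223
6. interest=⌊1341223·41/10000⌋=5499; principal=78198-5499=72699; balance=1341223-72699=1268524
7. interest=⌊1268524·41/10000⌋=5200; principal=78198-5200=72998; balance=1268524-72998=1195526
8. interest=⌊1195526·41/10000⌋=4901; principal=78198-4901=73297; balance=1195526-73297=1122229
9. interest=⌊1122229·41/10000⌋=4601; principal=78198-4601=73597; balance=1122229-73597=1048632
10. interest=⌊1048632·41/10000⌋=4299; principal=78198-4299=73899; balance=1048632-73899=974733
11. interest=⌊974733·41/10000⌋=3996; principal=78198-3996=74202; balance=974733-74202=900531
12. interest=⌊900531·41/10000⌋=3692; principal=78198-3692=74506; balance=900531-74506=826025
13. interest=⌊826025·41/10000⌋=3386; principal=78198-3386=74812; balance=826025-74812=751213
14. interest=⌊751213·41/10000⌋=3079; principal=78198-3079=75119; balance=751213-75119=676094
15. interest=⌊676094·41/10000⌋=2771; principal=78198-2771=75427; balance=676094-75427=600667
16. interest=⌊600667·41/10000⌋=2462; principal=78198-2462=75736; balance=600667-75736=524931
17. interest=⌊524931·41/10000⌋=2152; principal=78198-2152=76046; balance=524931-76046=448885
18. interest=⌊448885·41/10000⌋=1840; principal=78198-1840=76358; balance=448885-76358=372527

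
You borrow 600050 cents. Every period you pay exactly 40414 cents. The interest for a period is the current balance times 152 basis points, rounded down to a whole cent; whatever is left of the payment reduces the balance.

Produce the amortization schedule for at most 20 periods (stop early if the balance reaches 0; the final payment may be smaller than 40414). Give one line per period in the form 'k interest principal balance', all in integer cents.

1 9120 31294 568756
2 8645 31769 536987
3 8162 32252 504735
4 7671 32743 471992
5 7174 33240 438752
6 6669 33745 405007
7 6156 34258 370749
8 5635 34779 335970
9 5106 35308 300662
10 4570 35844 264818
11 4025 36389 228429
12 3472 36942 191487
13 2910 37504 153983
14 2340 38074 115909
15 1761 38653 77256
16 1174 39240 38016
17 577 38016 0

1. interest=⌊600050·152/10000⌋=9120; principal=40414-9120=31294; balance=600050-31294=568756
2. interest=⌊568756·152/10000⌋=8645; principal=40414-8645=31769; balance=568756-31769=536987
3. interest=⌊536987·152/10000⌋=8162; principal=40414-8162=32252; balance=536987-32252=504735
4. interest=⌊504735·152/10000⌋=7671; principal=40414-7671=32743; balance=504735-32743=471992
5. interest=⌊471992·152/10000⌋=7174; principal=40414-7174=33240; balance=471992-33240=438752
6. interest=⌊438752·152/10000⌋=6669; principal=40414-6669=33745; balance=438752-33745=405007
7. interest=⌊405007·152/10000⌋=6156; principal=40414-6156=34258; balance=405007-34258=370749
8. interest=⌊370749·152/10000⌋=5635; principal=40414-5635=34779; balance=370749-34779=335970
9. interest=⌊335970·152/10000⌋=5106; principal=40414-5106=35308; balance=335970-35308=300662
10. interest=⌊300662·152/10000⌋=4570; principal=40414-4570=35844; balance=300662-35844=264818
11. interest=⌊264818·152/10000⌋=4025; principal=40414-4025=36389; balance=264818-36389=228429
12. interest=⌊228429·152/10000⌋=3472; principal=40414-3472=36942; balance=228429-36942=191487
13. interest=⌊191487·152/10000⌋=2910; principal=40414-2910=37504; balance=191487-37504=153983
14. interest=⌊153983·152/10000⌋=2340; principal=40414-2340=38074; balance=153983-38074=115909
15. interest=⌊115909·152/10000⌋=1761; principal=40414-1761=38653; balance=115909-38653=77256
16. interest=⌊77256·152/10000⌋=1174; principal=40414-1174=39240; balance=77256-39240=38016
17. interest=⌊38016·152/10000⌋=577; principal=min(40414-577,38016)=38016; balance=38016-38016=0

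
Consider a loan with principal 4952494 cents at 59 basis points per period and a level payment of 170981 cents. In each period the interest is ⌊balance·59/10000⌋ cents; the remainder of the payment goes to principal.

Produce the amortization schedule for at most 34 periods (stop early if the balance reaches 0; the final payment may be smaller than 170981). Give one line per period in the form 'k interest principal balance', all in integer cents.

1 29219 141762 4810732
2 28383 142598 4668134
3 27541 143440 4524694
4 26695 144286 4380408
5 25844 145137 4235271
6 24988 145993 4089278
7 24126 146855 3942423
8 23260 147721 3794702
9 22388 148593 3646109
10 21512 149469 3496640
11 20630 150351 3346289
12 19743 151238 3195051
13 18850 152131 3042920
14 17953 153028 2889892
15 17050 153931 2735961
16 16142 154839 2581122
17 15228 155753 2425369
18 14309 156672 2268697
19 13385 157596 2111101
20 12455 158526 1952575
21 11520 159461 1793114
22 10579 160402 1632712
23 9633 161348 1471364
24 8681 162300 1309064
25 7723 163258 1145806
26 6760 164221 981585
27 5791 165190 816395
28 4816 166165 650230
29 3836 167145 483085
30 2850 168131 314954
31 1858 169123 145831
32 860 145831 0

1. interest=⌊4952494·59/10000⌋=29219; principal=170981-29219=141762; balance=4952494-141762=4810732
2. interest=⌊4810732·59/10000⌋=28383; principal=170981-28383=142598; balance=4810732-142598=4668134
3. interest=⌊4668134·59/10000⌋=27541; principal=170981-27541=143440; balance=4668134-143440=4524694
4. interest=⌊4524694·59/10000⌋=26695; principal=170981-26695=144286; balance=4524694-144286=4380408
5. interest=⌊4380408·59/10000⌋=25844; principal=170981-25844=145137; balance=4380408-145137=4235271
6. interest=⌊4235271·59/10000⌋=24988; principal=170981-24988=145993; balance=4235271-145993=4089278
7. interest=⌊4089278·59/10000⌋=24126; principal=170981-24126=146855; balance=4089278-146855=3942423
8. interest=⌊3942423·59/10000⌋=23260; principal=170981-23260=147721; balance=3942423-147721=3794702
9. interest=⌊3794702·59/10000⌋=22388; principal=170981-22388=148593; balance=3794702-148593=3646109
10. interest=⌊3646109·59/10000⌋=21512; principal=170981-21512=149469; balance=3646109-149469=3496640
11. interest=⌊3496640·59/10000⌋=20630; principal=170981-20630=150351; balance=3496640-150351=3346289
12. interest=⌊3346289·59/10000⌋=19743; principal=170981-19743=151238; balance=3346289-151238=3195051
13. interest=⌊3195051·59/10000⌋=18850; principal=170981-18850=152131; balance=3195051-152131=3042920
14. interest=⌊3042920·59/10000⌋=17953; principal=170981-17953=153028; balance=3042920-153028=2889892
15. interest=⌊2889892·59/10000⌋=17050; principal=170981-17050=153931; balance=2889892-153931=2735961
16. interest=⌊2735961·59/10000⌋=16142; principal=170981-16142=154839; balance=2735961-154839=2581122
17. interest=⌊2581122·59/10000⌋=15228; principal=170981-15228=155753; balance=2581122-155753=2425369
18. interest=⌊2425369·59/10000⌋=14309; principal=170981-14309=156672; balance=2425369-156672=2268697
19. interest=⌊2268697·59/10000⌋=13385; principal=170981-13385=157596; balance=2268697-157596=2111101
20. interest=⌊2111101·59/10000⌋=12455; principal=170981-12455=158526; balance=2111101-158526=1952575
21. interest=⌊1952575·59/10000⌋=11520; principal=170981-11520=159461; balance=1952575-159461=1793114
22. interest=⌊1793114·59/10000⌋=10579; principal=170981-10579=160402; balance=1793114-160402=1632712
23. interest=⌊1632712·59/10000⌋=9633; principal=170981-9633=161348; balance=1632712-161348=1471364
24. interest=⌊1471364·59/10000⌋=8681; principal=170981-8681=162300; balance=1471364-162300=1309064
25. interest=⌊1309064·59/10000⌋=7723; principal=170981-7723=163258; balance=1309064-163258=1145806
26. interest=⌊1145806·59/10000⌋=6760; principal=170981-6760=164221; balance=1145806-164221=981585
27. interest=⌊981585·59/10000⌋=5791; principal=170981-5791=165190; balance=981585-165190=816395
28. interest=⌊816395·59/10000⌋=4816; principal=170981-4816=166165; balance=816395-166165=650230
29. interest=⌊650230·59/10000⌋=3836; principal=170981-3836=167145; balance=650230-167145=483085
30. interest=⌊483085·59/10000⌋=2850; principal=170981-2850=168131; balance=483085-168131=314954
31. interest=⌊314954·59/10000⌋=1858; principal=170981-1858=169123; balance=314954-169123=145831
32. interest=⌊145831·59/10000⌋=860; principal=min(170981-860,145831)=145831; balance=145831-145831=0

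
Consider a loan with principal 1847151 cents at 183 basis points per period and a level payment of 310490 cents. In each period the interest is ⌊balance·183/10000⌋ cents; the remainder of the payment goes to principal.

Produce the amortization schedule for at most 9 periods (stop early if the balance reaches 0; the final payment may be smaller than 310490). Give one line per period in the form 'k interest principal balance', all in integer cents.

1 33802 276688 1570463
2 28739 281751 1288712
3 23583 286907 1001805
4 18333 292157 709648
5 12986 297504 412144
6 7542 302948 109196
7 1998 109196 0

1. interest=⌊1847151·183/10000⌋=33802; principal=310490-33802=276688; balance=1847151-276688=1570463
2. interest=⌊1570463·183/10000⌋=28739; principal=310490-28739=281751; balance=1570463-281751=1288712
3. interest=⌊1288712·183/10000⌋=23583; principal=310490-23583=286907; balance=1288712-286907=1001805
4. interest=⌊1001805·183/10000⌋=18333; principal=310490-18333=292157; balance=1001805-292157=709648
5. interest=⌊709648·183/10000⌋=12986; principal=310490-12986=297504; balance=709648-297504=412144
6. interest=⌊412144·183/10000⌋=7542; principal=310490-7542=302948; balance=412144-302948=109196
7. interest=⌊109196·183/10000⌋=1998; principal=min(310490-1998,109196)=109196; balance=109196-109196=0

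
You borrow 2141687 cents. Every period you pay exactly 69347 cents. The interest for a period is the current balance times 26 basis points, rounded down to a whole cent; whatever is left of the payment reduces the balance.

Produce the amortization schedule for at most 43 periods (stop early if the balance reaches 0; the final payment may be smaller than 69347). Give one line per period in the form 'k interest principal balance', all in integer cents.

1 5568 63779 2077908
2 5402 63945 2013963
3 5236 64111 1949852
4 5069 64278 1885574
5 4902 64445 1821129
6 4734 64613 1756516
7 4566 64781 1691735
8 4398 64949 1626786
9 4229 65118 1561668
10 4060 65287 1496381
11 3890 65457 1430924
12 3720 65627 1365297
13 3549 65798 1299499
14 3378 65969 1233530
15 3207 66140 1167390
16 3035 66312 1101078
17 2862 66485 1034593
18 2689 66658 967935
19 2516 66831 901104
20 2342 67005 834099
21 2168 67179 766920
22 1993 67354 699566
23 1818 67529 632037
24 1643 67704 564333
25 1467 67880 496453
26 1290 68057 428396
27 1113 68234 360162
28 936 68411 291751
29 758 68589 223162
30 580 68767 154395
31 401 68946 85449
32 222 69125 16324
33 42 16324 0

1. interest=⌊2141687·26/10000⌋=5568; principal=69347-5568=63779; balance=2141687-63779=2077908
2. interest=⌊2077908·26/10000⌋=5402; principal=69347-5402=63945; balance=2077908-63945=2013963
3. interest=⌊2013963·26/10000⌋=5236; principal=69347-5236=64111; balance=2013963-64111=1949852
4. interest=⌊1949852·26/10000⌋=5069; principal=69347-5069=64278; balance=1949852-64278=1885574
5. interest=⌊1885574·26/10000⌋=4902; principal=69347-4902=64445; balance=1885574-64445=1821129
6. interest=⌊1821129·26/10000⌋=4734; principal=69347-4734=64613; balance=1821129-64613=1756516
7. interest=⌊1756516·26/10000⌋=4566; principal=69347-4566=64781; balance=1756516-64781=1691735
8. interest=⌊1691735·26/10000⌋=4398; principal=69347-4398=64949; balance=1691735-64949=1626786
9. interest=⌊1626786·26/10000⌋=4229; principal=69347-4229=65118; balance=1626786-65118=1561668
10. interest=⌊1561668·26/10000⌋=4060; principal=69347-4060=65287; balance=1561668-65287=1496381
11. interest=⌊1496381·26/10000⌋=3890; principal=69347-3890=65457; balance=1496381-65457=1430924
12. interest=⌊1430924·26/10000⌋=3720; principal=69347-3720=65627; balance=1430924-65627=1365297
13. interest=⌊1365297·26/10000⌋=3549; principal=69347-3549=65798; balance=1365297-65798=1299499
14. interest=⌊1299499·26/10000⌋=3378; principal=69347-3378=65969; balance=1299499-65969=1233530
15. interest=⌊1233530·26/10000⌋=3207; principal=69347-3207=66140; balance=1233530-66140=1167390
16. interest=⌊1167390·26/10000⌋=3035; principal=69347-3035=66312; balance=1167390-66312=1101078
17. interest=⌊1101078·26/10000⌋=2862; principal=69347-2862=66485; balance=1101078-66485=1034593
18. interest=⌊1034593·26/10000⌋=2689; principal=69347-2689=66658; balance=1034593-66658=967935
19. interest=⌊967935·26/10000⌋=2516; principal=69347-2516=66831; balance=967935-66831=901104
20. interest=⌊901104·26/10000⌋=2342; principal=69347-2342=67005; balance=901104-67005=834099
21. interest=⌊834099·26/10000⌋=2168; principal=69347-2168=67179; balance=834099-67179=766920
22. interest=⌊766920·26/10000⌋=1993; principal=69347-1993=67354; balance=766920-67354=699566
23. interest=⌊699566·26/10000⌋=1818; principal=69347-1818=67529; balance=699566-67529=632037
24. interest=⌊632037·26/10000⌋=1643; principal=69347-1643=67704; balance=632037-67704=564333
25. interest=⌊564333·26/10000⌋=1467; principal=69347-1467=67880; balance=564333-67880=496453
26. interest=⌊496453·26/10000⌋=1290; principal=69347-1290=68057; balance=496453-68057=428396
27. interest=⌊428396·26/10000⌋=1113; principal=69347-1113=68234; balance=428396-68234=360162
28. interest=⌊360162·26/10000⌋=936; principal=69347-936=68411; balance=360162-68411=291751
29. interest=⌊291751·26/10000⌋=758; principal=69347-758=68589; balance=291751-68589=223162
30. interest=⌊223162·26/10000⌋=580; principal=69347-580=68767; balance=223162-68767=154395
31. interest=⌊154395·26/10000⌋=401; principal=69347-401=68946; balance=154395-68946=85449
32. interest=⌊85449·26/10000⌋=222; principal=69347-222=69125; balance=85449-69125=16324
33. interest=⌊16324·26/10000⌋=42; principal=min(69347-42,16324)=16324; balance=16324-16324=0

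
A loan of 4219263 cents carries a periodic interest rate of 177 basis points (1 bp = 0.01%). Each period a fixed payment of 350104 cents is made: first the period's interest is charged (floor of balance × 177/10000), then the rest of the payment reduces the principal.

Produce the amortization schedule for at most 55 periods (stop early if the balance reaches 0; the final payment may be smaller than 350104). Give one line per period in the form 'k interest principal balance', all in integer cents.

1 74680 275424 3943839
2 69805 280299 3663540
3 64844 285260 3378280
4 59795 290309 3087971
5 54657 295447 2792524
6 49427 300677 2491847
7 44105 305999 2185848
8 38689 311415 1874433
9 33177 316927 1557506
10 27567 322537 1234969
11 21858 328246 906723
12 16048 334056 572667
13 10136 339968 232699
14 4118 232699 0

1. interest=⌊4219263·177/10000⌋=74680; principal=350104-74680=275424; balance=4219263-275424=3943839
2. interest=⌊3943839·177/10000⌋=69805; principal=350104-69805=280299; balance=3943839-280299=3663540
3. interest=⌊3663540·177/10000⌋=64844; principal=350104-64844=285260; balance=3663540-285260=3378280
4. interest=⌊3378280·177/10000⌋=59795; principal=350104-59795=290309; balance=3378280-290309=3087971
5. interest=⌊3087971·177/10000⌋=54657; principal=350104-54657=295447; balance=3087971-295447=2792524
6. interest=⌊2792524·177/10000⌋=49427; principal=350104-49427=300677; balance=2792524-300677=2491847
7. interest=⌊2491847·177/10000⌋=44105; principal=350104-44105=305999; balance=2491847-305999=2185848
8. interest=⌊2185848·177/10000⌋=38689; principal=350104-38689=311415; balance=2185848-311415=1874433
9. interest=⌊1874433·177/10000⌋=33177; principal=350104-33177=316927; balance=1874433-316927=1557506
10. interest=⌊1557506·177/10000⌋=27567; principal=350104-27567=322537; balance=1557506-322537=1234969
11. interest=⌊1234969·177/10000⌋=21858; principal=350104-21858=328246; balance=1234969-328246=906723
12. interest=⌊906723·177/10000⌋=16048; principal=350104-16048=334056; balance=906723-334056=572667
13. interest=⌊572667·177/10000⌋=10136; principal=350104-10136=339968; balance=572667-339968=232699
14. interest=⌊232699·177/10000⌋=4118; principal=min(350104-4118,232699)=232699; balance=232699-232699=0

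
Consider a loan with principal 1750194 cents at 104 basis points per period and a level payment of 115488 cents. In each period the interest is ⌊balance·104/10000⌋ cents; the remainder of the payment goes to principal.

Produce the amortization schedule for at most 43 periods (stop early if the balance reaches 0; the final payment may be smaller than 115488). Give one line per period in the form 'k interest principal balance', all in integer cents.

1 18202 97286 1652908
2 17190 98298 1554610
3 16167 99321 1455289
4 15135 100353 1354936
5 14091 101397 1253539
6 13036 102452 1151087
7 11971 103517 1047570
8 10894 104594 942976
9 9806 105682 837294
10 8707 106781 730513
11 7597 107891 622622
12 6475 109013 513609
13 5341 110147 403462
14 4196 111292 292170
15 3038 112450 179720
16 1869 113619 66101
17 687 66101 0

1. interest=⌊1750194·104/10000⌋=18202; principal=115488-18202=97286; balance=1750194-97286=1652908
2. interest=⌊1652908·104/10000⌋=17190; principal=115488-17190=98298; balance=1652908-98298=1554610
3. interest=⌊1554610·104/10000⌋=16167; principal=115488-16167=99321; balance=1554610-99321=1455289
4. interest=⌊1455289·104/10000⌋=15135; principal=115488-15135=100353; balance=1455289-100353=1354936
5. interest=⌊1354936·104/10000⌋=14091; principal=115488-14091=101397; balance=1354936-101397=1253539
6. interest=⌊1253539·104/10000⌋=13036; principal=115488-13036=102452; balance=1253539-102452=1151087
7. interest=⌊1151087·104/10000⌋=11971; principal=115488-11971=103517; balance=1151087-103517=1047570
8. interest=⌊1047570·104/10000⌋=10894; principal=115488-10894=104594; balance=1047570-104594=942976
9. interest=⌊942976·104/10000⌋=9806; principal=115488-9806=105682; balance=942976-105682=837294
10. interest=⌊837294·104/10000⌋=8707; principal=115488-8707=106781; balance=837294-106781=730513
11. interest=⌊730513·104/10000⌋=7597; principal=115488-7597=107891; balance=730513-107891=622622
12. interest=⌊622622·104/10000⌋=6475; principal=115488-6475=109013; balance=622622-109013=513609
13. interest=⌊513609·104/10000⌋=5341; principal=115488-5341=110147; balance=513609-110147=403462
14. interest=⌊403462·104/10000⌋=4196; principal=115488-4196=111292; balance=403462-111292=292170
15. interest=⌊292170·104/10000⌋=3038; principal=115488-3038=112450; balance=292170-112450=179720
16. interest=⌊179720·104/10000⌋=1869; principal=115488-1869=113619; balance=179720-113619=66101
17. interest=⌊66101·104/10000⌋=687; principal=min(115488-687,66101)=66101; balance=66101-66101=0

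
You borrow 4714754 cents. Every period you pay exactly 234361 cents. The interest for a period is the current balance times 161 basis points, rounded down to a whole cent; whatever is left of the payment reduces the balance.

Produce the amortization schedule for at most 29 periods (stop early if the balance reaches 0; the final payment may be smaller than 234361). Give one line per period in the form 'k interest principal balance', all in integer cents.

1 75907 158454 4556300
2 73356 161005 4395295
3 70764 163597 4231698
4 68130 166231 4065467
5 65454 168907 3896560
6 62734 171627 3724933
7 59971 174390 3550543
8 57163 177198 3373345
9 54310 180051 3193294
10 51412 182949 3010345
11 48466 185895 2824450
12 45473 188888 2635562
13 42432 191929 2443633
14 39342 195019 2248614
15 36202 198159 2050455
16 33012 201349 1849106
17 29770 204591 1644515
18 26476 207885 1436630
19 23129 211232 1225398
20 19728 214633 1010765
21 16273 218088 792677
22 12762 221599 571078
23 9194 225167 345911
24 5569 228792 117119
25 1885 117119 0

1. interest=⌊4714754·161/10000⌋=75907; principal=234361-75907=158454; balance=4714754-158454=4556300
2. interest=⌊4556300·161/10000⌋=73356; principal=234361-73356=161005; balance=4556300-161005=4395295
3. interest=⌊4395295·161/10000⌋=70764; principal=234361-70764=163597; balance=4395295-163597=4231698
4. interest=⌊4231698·161/10000⌋=68130; principal=234361-68130=166231; balance=4231698-166231=4065467
5. interest=⌊4065467·161/10000⌋=65454; principal=234361-65454=168907; balance=4065467-168907=3896560
6. interest=⌊3896560·161/10000⌋=62734; principal=234361-62734=171627; balance=3896560-171627=3724933
7. interest=⌊3724933·161/10000⌋=59971; principal=234361-59971=174390; balance=3724933-174390=3550543
8. interest=⌊3550543·161/10000⌋=57163; principal=234361-57163=177198; balance=3550543-177198=3373345
9. interest=⌊3373345·161/10000⌋=54310; principal=234361-54310=180051; balance=3373345-180051=3193294
10. interest=⌊3193294·161/10000⌋=51412; principal=234361-51412=182949; balance=3193294-182949=3010345
11. interest=⌊3010345·161/10000⌋=48466; principal=234361-48466=185895; balance=3010345-185895=2824450
12. interest=⌊2824450·161/10000⌋=45473; principal=234361-45473=188888; balance=2824450-188888=2635562
13. interest=⌊2635562·161/10000⌋=42432; principal=234361-42432=191929; balance=2635562-191929=2443633
14. interest=⌊2443633·161/10000⌋=39342; principal=234361-39342=195019; balance=2443633-195019=2248614
15. interest=⌊2248614·161/10000⌋=36202; principal=234361-36202=198159; balance=2248614-198159=2050455
16. interest=⌊2050455·161/10000⌋=33012; principal=234361-33012=201349; balance=2050455-201349=1849106
17. interest=⌊1849106·161/10000⌋=29770; principal=234361-29770=204591; balance=1849106-204591=1644515
18. interest=⌊1644515·161/10000⌋=26476; principal=234361-26476=207885; balance=1644515-207885=1436630
19. interest=⌊1436630·161/10000⌋=23129; principal=234361-23129=211232; balance=1436630-211232=1225398
20. interest=⌊1225398·161/10000⌋=19728; principal=234361-19728=214633; balance=1225398-214633=1010765
21. interest=⌊1010765·161/10000⌋=16273; principal=234361-16273=218088; balance=1010765-218088=792677
22. interest=⌊792677·161/10000⌋=12762; principal=234361-12762=221599; balance=792677-221599=571078
23. interest=⌊571078·161/10000⌋=9194; principal=234361-9194=225167; balance=571078-225167=345911
24. interest=⌊345911·161/10000⌋=5569; principal=234361-5569=228792; balance=345911-228792=117119
25. interest=⌊117119·161/10000⌋=1885; principal=min(234361-1885,117119)=117119; balance=117119-117119=0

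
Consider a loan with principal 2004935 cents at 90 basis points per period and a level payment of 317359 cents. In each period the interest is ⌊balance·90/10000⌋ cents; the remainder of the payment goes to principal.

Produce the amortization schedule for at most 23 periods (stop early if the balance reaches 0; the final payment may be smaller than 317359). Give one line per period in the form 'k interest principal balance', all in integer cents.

1 18044 299315 1705620
2 15350 302009 1403611
3 12632 304727 1098884
4 9889 307470 791414
5 7122 310237 481177
6 4330 313029 168148
7 1513 168148 0

1. interest=⌊2004935·90/10000⌋=18044; principal=317359-18044=299315; balance=2004935-299315=1705620
2. interest=⌊1705620·90/10000⌋=15350; principal=317359-15350=302009; balance=1705620-302009=1403611
3. interest=⌊1403611·90/10000⌋=12632; principal=317359-12632=304727; balance=1403611-304727=1098884
4. interest=⌊1098884·90/10000⌋=9889; principal=317359-9889=307470; balance=1098884-307470=791414
5. interest=⌊791414·90/10000⌋=7122; principal=317359-7122=310237; balance=791414-310237=481177
6. interest=⌊481177·90/10000⌋=4330; principal=317359-4330=313029; balance=481177-313029=168148
7. interest=⌊168148·90/10000⌋=1513; principal=min(317359-1513,168148)=168148; balance=168148-168148=0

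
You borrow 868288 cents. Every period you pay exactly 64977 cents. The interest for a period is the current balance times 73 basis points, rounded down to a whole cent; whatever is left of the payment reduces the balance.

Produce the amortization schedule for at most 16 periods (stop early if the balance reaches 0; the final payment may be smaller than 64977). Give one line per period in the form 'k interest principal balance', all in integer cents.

1. interest=⌊868288·73/10000⌋=6338; principal=64977-6338=58639; balance=868288-58639=809649
2. interest=⌊809649·73/10000⌋=5910; principal=64977-5910=59067; balance=809649-59067=750582
3. interest=⌊750582·73/10000⌋=5479; principal=64977-5479=59498; balance=750582-59498=691084
4. interest=⌊691084·73/10000⌋=5044; principal=64977-5044=59933; balance=691084-59933=631151
5. interest=⌊631151·73/10000⌋=4607; principal=64977-4607=60370; balance=631151-60370=570781
6. interest=⌊570781·73/10000⌋=4166; principal=64977-4166=60811; balance=570781-60811=509970
7. interest=⌊509970·73/10000⌋=3722; principal=64977-3722=61255; balance=509970-61255=448715
8. interest=⌊448715·73/10000⌋=3275; principal=64977-3275=61702; balance=448715-61702=387013
9. interest=⌊387013·73/10000⌋=2825; principal=64977-2825=62152; balance=387013-62152=324861
10. interest=⌊324861·73/10000⌋=2371; principal=64977-2371=62606; balance=324861-62606=262255
11. interest=⌊262255·73/10000⌋=1914; principal=64977-1914=63063; balance=262255-63063=199192
12. interest=⌊199192·73/10000⌋=1454; principal=64977-1454=63523; balance=199192-63523=135669
13. interest=⌊135669·73/10000⌋=990; principal=64977-990=63987; balance=135669-63987=71682
14. interest=⌊71682·73/10000⌋=523; principal=64977-523=64454; balance=71682-64454=7228
15. interest=⌊7228·73/10000⌋=52; principal=min(64977-52,7228)=7228; balance=7228-7228=0

1 6338 58639 809649
2 5910 59067 750582
3 5479 59498 691084
4 5044 59933 631151
5 4607 60370 570781
6 4166 60811 509970
7 3722 61255 448715
8 3275 61702 387013
9 2825 62152 324861
10 2371 62606 262255
11 1914 63063 199192
12 1454 63523 135669
13 990 63987 71682
14 523 64454 7228
15 52 7228 0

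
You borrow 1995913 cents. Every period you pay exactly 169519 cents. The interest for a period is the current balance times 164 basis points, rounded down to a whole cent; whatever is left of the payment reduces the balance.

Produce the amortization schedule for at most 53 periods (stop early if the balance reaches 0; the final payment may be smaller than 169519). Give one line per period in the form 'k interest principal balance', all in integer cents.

1 32732 136787 1859126
2 30489 139030 1720096
3 28209 141310 1578786
4 25892 143627 1435159
5 23536 145983 1289176
6 21142 148377 1140799
7 18709 150810 989989
8 16235 153284 836705
9 13721 155798 680907
10 11166 158353 522554
11 8569 160950 361604
12 5930 163589 198015
13 3247 166272 31743
14 520 31743 0

1. interest=⌊1995913·164/10000⌋=32732; principal=169519-32732=136787; balance=1995913-136787=1859126
2. interest=⌊1859126·164/10000⌋=30489; principal=169519-30489=139030; balance=1859126-139030=1720096
3. interest=⌊1720096·164/10000⌋=28209; principal=169519-28209=141310; balance=1720096-141310=1578786
4. interest=⌊1578786·164/10000⌋=25892; principal=169519-25892=143627; balance=1578786-143627=1435159
5. interest=⌊1435159·164/10000⌋=23536; principal=169519-23536=145983; balance=1435159-145983=1289176
6. interest=⌊1289176·164/10000⌋=21142; principal=169519-21142=148377; balance=1289176-148377=1140799
7. interest=⌊1140799·164/10000⌋=18709; principal=169519-18709=150810; balance=1140799-150810=989989
8. interest=⌊989989·164/10000⌋=16235; principal=169519-16235=153284; balance=989989-153284=836705
9. interest=⌊836705·164/10000⌋=13721; principal=169519-13721=155798; balance=836705-155798=680907
10. interest=⌊680907·164/10000⌋=11166; principal=169519-11166=158353; balance=680907-158353=522554
11. interest=⌊522554·164/10000⌋=8569; principal=169519-8569=160950; balance=522554-160950=361604
12. interest=⌊361604·164/10000⌋=5930; principal=169519-5930=163589; balance=361604-163589=198015
13. interest=⌊198015·164/10000⌋=3247; principal=169519-3247=166272; balance=198015-166272=31743
14. interest=⌊31743·164/10000⌋=520; principal=min(169519-520,31743)=31743; balance=31743-31743=0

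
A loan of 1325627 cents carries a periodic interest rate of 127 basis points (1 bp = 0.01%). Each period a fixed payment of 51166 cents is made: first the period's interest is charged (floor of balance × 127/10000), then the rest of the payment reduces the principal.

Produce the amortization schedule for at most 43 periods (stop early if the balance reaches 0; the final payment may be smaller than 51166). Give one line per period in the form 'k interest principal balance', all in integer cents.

1 16835 34331 1291296
2 16399 34767 1256529
3 15957 35209 1221320
4 15510 35656 1185664
5 15057 36109 1149555
6 14599 36567 1112988
7 14134 37032 1075956
8 13664 37502 1038454
9 13188 37978 1000476
10 12706 38460 962016
11 12217 38949 923067
12 11722 39444 883623
13 11222 39944 843679
14 10714 40452 803227
15 10200 40966 762261
16 9680 41486 720775
17 9153 42013 678762
18 8620 42546 636216
19 8079 43087 593129
20 7532 43634 549495
21 6978 44188 505307
22 6417 44749 460558
23 5849 45317 415241
24 5273 45893 369348
25 4690 46476 322872
26 4100 47066 275806
27 3502 47664 228142
28 2897 48269 179873
29 2284 48882 130991
30 1663 49503 81488
31 1034 50132 31356
32 398 31356 0

1. interest=⌊1325627·127/10000⌋=16835; principal=51166-16835=34331; balance=1325627-34331=1291296
2. interest=⌊1291296·127/10000⌋=16399; principal=51166-16399=34767; balance=1291296-34767=1256529
3. interest=⌊1256529·127/10000⌋=15957; principal=51166-15957=35209; balance=1256529-35209=1221320
4. interest=⌊1221320·127/10000⌋=15510; principal=51166-15510=35656; balance=1221320-35656=1185664
5. interest=⌊1185664·127/10000⌋=15057; principal=51166-15057=36109; balance=1185664-36109=1149555
6. interest=⌊1149555·127/10000⌋=14599; principal=51166-14599=36567; balance=1149555-36567=1112988
7. interest=⌊1112988·127/10000⌋=14134; principal=51166-14134=37032; balance=1112988-37032=1075956
8. interest=⌊1075956·127/10000⌋=13664; principal=51166-13664=37502; balance=1075956-37502=1038454
9. interest=⌊1038454·127/10000⌋=13188; principal=51166-13188=37978; balance=1038454-37978=1000476
10. interest=⌊1000476·127/10000⌋=12706; principal=51166-12706=38460; balance=1000476-38460=962016
11. interest=⌊962016·127/10000⌋=12217; principal=51166-12217=38949; balance=962016-38949=923067
12. interest=⌊923067·127/10000⌋=11722; principal=51166-11722=39444; balance=923067-39444=883623
13. interest=⌊883623·127/10000⌋=11222; principal=51166-11222=39944; balance=883623-39944=843679
14. interest=⌊843679·127/10000⌋=10714; principal=51166-10714=40452; balance=843679-40452=803227
15. interest=⌊803227·127/10000⌋=10200; principal=51166-10200=40966; balance=803227-40966=762261
16. interest=⌊762261·127/10000⌋=9680; principal=51166-9680=41486; balance=762261-41486=720775
17. interest=⌊720775·127/10000⌋=9153; principal=51166-9153=42013; balance=720775-42013=678762
18. interest=⌊678762·127/10000⌋=8620; principal=51166-8620=42546; balance=678762-42546=636216
19. interest=⌊636216·127/10000⌋=8079; principal=51166-8079=43087; balance=636216-43087=593129
20. interest=⌊593129·127/10000⌋=7532; principal=51166-7532=43634; balance=593129-43634=549495
21. interest=⌊549495·127/10000⌋=6978; principal=51166-6978=44188; balance=549495-44188=505307
22. interest=⌊505307·127/10000⌋=6417; principal=51166-6417=44749; balance=505307-44749=460558
23. interest=⌊460558·127/10000⌋=5849; principal=51166-5849=45317; balance=460558-45317=415241
24. interest=⌊415241·127/10000⌋=5273; principal=51166-5273=45893; balance=415241-45893=369348
25. interest=⌊369348·127/10000⌋=4690; principal=51166-4690=46476; balance=369348-46476=322872
26. interest=⌊322872·127/10000⌋=4100; principal=51166-4100=47066; balance=322872-47066=275806
27. interest=⌊275806·127/10000⌋=3502; principal=51166-3502=47664; balance=275806-47664=228142
28. interest=⌊228142·127/10000⌋=2897; principal=51166-2897=48269; balance=228142-48269=179873
29. interest=⌊179873·127/10000⌋=2284; principal=51166-2284=48882; balance=179873-48882=130991
30. interest=⌊130991·127/10000⌋=1663; principal=51166-1663=49503; balance=130991-49503=81488
31. interest=⌊81488·127/10000⌋=1034; principal=51166-1034=50132; balance=81488-50132=31356
32. interest=⌊31356·127/10000⌋=398; principal=min(51166-398,31356)=31356; balance=31356-31356=0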